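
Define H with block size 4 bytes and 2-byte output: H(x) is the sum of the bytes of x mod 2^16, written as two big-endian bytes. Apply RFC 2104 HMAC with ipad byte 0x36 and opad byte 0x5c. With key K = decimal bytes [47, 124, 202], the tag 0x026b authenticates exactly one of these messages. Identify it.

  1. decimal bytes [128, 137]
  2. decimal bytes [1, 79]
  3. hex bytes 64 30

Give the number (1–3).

2

Key decimal bytes [47, 124, 202] = 2f 7c ca is 3 bytes ≤ B = 4; zero-pad to 4 bytes: K' = 2f 7c ca 00.
K' ⊕ ipad = 19 4a fc 36; K' ⊕ opad = 73 20 96 5c.
m1: inner = H(19 4a fc 36 80 89) = 02 9e; tag = H(73 20 96 5c 02 9e) = 0225
m2: inner = H(19 4a fc 36 01 4f) = 01 e5; tag = H(73 20 96 5c 01 e5) = 026b ← matches
m3: inner = H(19 4a fc 36 64 30) = 02 29; tag = H(73 20 96 5c 02 29) = 01b0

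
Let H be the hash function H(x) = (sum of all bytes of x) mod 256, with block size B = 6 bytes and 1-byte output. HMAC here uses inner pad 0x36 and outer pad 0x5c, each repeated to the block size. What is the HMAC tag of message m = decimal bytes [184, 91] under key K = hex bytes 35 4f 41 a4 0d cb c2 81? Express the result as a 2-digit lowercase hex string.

Key hex bytes 35 4f 41 a4 0d cb c2 81 is 8 bytes > B = 6, so hash it first: H(key) = 84, then zero-pad to 6 bytes: K' = 84 00 00 00 00 00.
K' ⊕ ipad = b2 36 36 36 36 36.  K' ⊕ opad = d8 5c 5c 5c 5c 5c.
Inner input = (K'⊕ipad) ∥ m = b2 36 36 36 36 36 ∥ b8 5b.
Inner hash: sum = 178+54+54+54+54+54+184+91 = 723; mod 256 = 211 → d3.
Outer input = (K'⊕opad) ∥ inner = d8 5c 5c 5c 5c 5c ∥ d3.
Outer hash (tag): sum = 216+92+92+92+92+92+211 = 887; mod 256 = 119 → 77.

77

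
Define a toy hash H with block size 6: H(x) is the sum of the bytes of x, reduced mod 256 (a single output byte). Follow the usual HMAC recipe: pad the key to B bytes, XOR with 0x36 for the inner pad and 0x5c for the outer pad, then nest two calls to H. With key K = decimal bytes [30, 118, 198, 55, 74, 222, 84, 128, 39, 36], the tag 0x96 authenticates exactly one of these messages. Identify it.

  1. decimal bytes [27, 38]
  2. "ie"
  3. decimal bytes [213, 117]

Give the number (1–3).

Key decimal bytes [30, 118, 198, 55, 74, 222, 84, 128, 39, 36] = 1e 76 c6 37 4a de 54 80 27 24 is 10 bytes > B = 6, so hash it first: H(key) = d8, then zero-pad to 6 bytes: K' = d8 00 00 00 00 00.
K' ⊕ ipad = ee 36 36 36 36 36; K' ⊕ opad = 84 5c 5c 5c 5c 5c.
m1: inner = H(ee 36 36 36 36 36 1b 26) = 3d; tag = H(84 5c 5c 5c 5c 5c 3d) = 8d
m2: inner = H(ee 36 36 36 36 36 69 65) = ca; tag = H(84 5c 5c 5c 5c 5c ca) = 1a
m3: inner = H(ee 36 36 36 36 36 d5 75) = 46; tag = H(84 5c 5c 5c 5c 5c 46) = 96 ← matches

3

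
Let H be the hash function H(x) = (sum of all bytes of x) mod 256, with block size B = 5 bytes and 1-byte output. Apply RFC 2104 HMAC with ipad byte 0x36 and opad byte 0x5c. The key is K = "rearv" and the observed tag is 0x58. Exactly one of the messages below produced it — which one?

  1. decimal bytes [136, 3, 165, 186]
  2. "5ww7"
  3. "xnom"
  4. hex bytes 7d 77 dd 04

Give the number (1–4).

1

Key "rearv" = 72 65 61 72 76 is exactly B = 5 bytes: K' = 72 65 61 72 76.
K' ⊕ ipad = 44 53 57 44 40; K' ⊕ opad = 2e 39 3d 2e 2a.
m1: inner = H(44 53 57 44 40 88 03 a5 ba) = 5c; tag = H(2e 39 3d 2e 2a 5c) = 58 ← matches
m2: inner = H(44 53 57 44 40 35 77 77 37) = cc; tag = H(2e 39 3d 2e 2a cc) = c8
m3: inner = H(44 53 57 44 40 78 6e 6f 6d) = 34; tag = H(2e 39 3d 2e 2a 34) = 30
m4: inner = H(44 53 57 44 40 7d 77 dd 04) = 47; tag = H(2e 39 3d 2e 2a 47) = 43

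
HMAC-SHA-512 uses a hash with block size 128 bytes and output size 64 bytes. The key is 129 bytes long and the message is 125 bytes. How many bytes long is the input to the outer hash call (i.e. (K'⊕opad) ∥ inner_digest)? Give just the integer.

192

Key is 129 > 128 bytes, so it is hashed to 64 bytes then zero-padded to 128: |K'| = 128.
Outer input = (K'⊕opad) ∥ H(inner) → 128 + 64 = 192 bytes.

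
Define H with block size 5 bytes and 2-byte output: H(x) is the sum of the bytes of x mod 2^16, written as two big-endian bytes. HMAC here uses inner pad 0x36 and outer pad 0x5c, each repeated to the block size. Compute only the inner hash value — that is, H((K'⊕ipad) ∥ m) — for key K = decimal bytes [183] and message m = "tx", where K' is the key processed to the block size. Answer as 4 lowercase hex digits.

0245

Key decimal bytes [183] = b7 is 1 byte ≤ B = 5; zero-pad to 5 bytes: K' = b7 00 00 00 00.
K' ⊕ ipad = 81 36 36 36 36.
Inner input = 81 36 36 36 36 ∥ 74 78.
Inner hash: sum = 129+54+54+54+54+116+120 = 581 → 02 45.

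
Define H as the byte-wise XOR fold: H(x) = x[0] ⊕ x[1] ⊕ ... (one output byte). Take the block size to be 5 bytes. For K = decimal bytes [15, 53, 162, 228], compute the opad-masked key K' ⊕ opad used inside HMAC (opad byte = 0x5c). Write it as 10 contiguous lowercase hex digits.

5369feb85c

Key decimal bytes [15, 53, 162, 228] = 0f 35 a2 e4 is 4 bytes ≤ B = 5; zero-pad to 5 bytes: K' = 0f 35 a2 e4 00.
XOR each byte with 0x5c: 0f⊕5c=53, 35⊕5c=69, a2⊕5c=fe, e4⊕5c=b8, 00⊕5c=5c.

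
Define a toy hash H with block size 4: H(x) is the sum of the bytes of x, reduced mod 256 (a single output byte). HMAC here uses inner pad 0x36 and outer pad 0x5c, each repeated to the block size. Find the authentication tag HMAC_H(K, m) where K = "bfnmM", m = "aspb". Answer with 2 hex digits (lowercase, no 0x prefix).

Key "bfnmM" = 62 66 6e 6d 4d is 5 bytes > B = 4, so hash it first: H(key) = f0, then zero-pad to 4 bytes: K' = f0 00 00 00.
K' ⊕ ipad = c6 36 36 36.  K' ⊕ opad = ac 5c 5c 5c.
Inner input = (K'⊕ipad) ∥ m = c6 36 36 36 ∥ 61 73 70 62.
Inner hash: sum = 198+54+54+54+97+115+112+98 = 782; mod 256 = 14 → 0e.
Outer input = (K'⊕opad) ∥ inner = ac 5c 5c 5c ∥ 0e.
Outer hash (tag): sum = 172+92+92+92+14 = 462; mod 256 = 206 → ce.

ce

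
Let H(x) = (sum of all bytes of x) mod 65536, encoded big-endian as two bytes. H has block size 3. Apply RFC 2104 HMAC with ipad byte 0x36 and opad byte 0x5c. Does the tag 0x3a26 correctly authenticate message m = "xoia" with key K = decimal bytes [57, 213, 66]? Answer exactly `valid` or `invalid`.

Key decimal bytes [57, 213, 66] = 39 d5 42 is exactly B = 3 bytes: K' = 39 d5 42.
K' ⊕ ipad = 0f e3 74; K' ⊕ opad = 65 89 1e.
Inner hash: sum = 15+227+116+120+111+105+97 = 791 → 03 17.
Outer hash (recomputed tag): sum = 101+137+30+3+23 = 294 → 01 26.
Recomputed tag = 0126; claimed = 3a26 → mismatch.

invalid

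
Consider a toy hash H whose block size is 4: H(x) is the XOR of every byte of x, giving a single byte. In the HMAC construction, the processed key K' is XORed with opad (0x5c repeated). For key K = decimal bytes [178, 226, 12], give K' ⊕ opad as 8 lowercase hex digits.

eebe505c

Key decimal bytes [178, 226, 12] = b2 e2 0c is 3 bytes ≤ B = 4; zero-pad to 4 bytes: K' = b2 e2 0c 00.
XOR each byte with 0x5c: b2⊕5c=ee, e2⊕5c=be, 0c⊕5c=50, 00⊕5c=5c.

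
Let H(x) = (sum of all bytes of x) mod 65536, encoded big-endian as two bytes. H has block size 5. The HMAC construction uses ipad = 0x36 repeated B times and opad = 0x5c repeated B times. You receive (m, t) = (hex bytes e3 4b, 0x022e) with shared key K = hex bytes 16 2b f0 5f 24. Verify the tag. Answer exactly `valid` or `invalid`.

Key hex bytes 16 2b f0 5f 24 is exactly B = 5 bytes: K' = 16 2b f0 5f 24.
K' ⊕ ipad = 20 1d c6 69 12; K' ⊕ opad = 4a 77 ac 03 78.
Inner hash: sum = 32+29+198+105+18+227+75 = 684 → 02 ac.
Outer hash (recomputed tag): sum = 74+119+172+3+120+2+172 = 662 → 02 96.
Recomputed tag = 0296; claimed = 022e → mismatch.

invalid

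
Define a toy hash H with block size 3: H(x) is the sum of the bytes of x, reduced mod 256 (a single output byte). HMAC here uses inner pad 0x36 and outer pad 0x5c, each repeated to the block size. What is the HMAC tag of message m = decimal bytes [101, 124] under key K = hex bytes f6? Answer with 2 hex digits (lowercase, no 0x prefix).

Key hex bytes f6 is 1 byte ≤ B = 3; zero-pad to 3 bytes: K' = f6 00 00.
K' ⊕ ipad = c0 36 36.  K' ⊕ opad = aa 5c 5c.
Inner input = (K'⊕ipad) ∥ m = c0 36 36 ∥ 65 7c.
Inner hash: sum = 192+54+54+101+124 = 525; mod 256 = 13 → 0d.
Outer input = (K'⊕opad) ∥ inner = aa 5c 5c ∥ 0d.
Outer hash (tag): sum = 170+92+92+13 = 367; mod 256 = 111 → 6f.

6f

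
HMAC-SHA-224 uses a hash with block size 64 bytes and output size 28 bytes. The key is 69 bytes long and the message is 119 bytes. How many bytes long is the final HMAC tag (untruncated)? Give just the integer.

28

The tag is one SHA-224 digest: 28 bytes.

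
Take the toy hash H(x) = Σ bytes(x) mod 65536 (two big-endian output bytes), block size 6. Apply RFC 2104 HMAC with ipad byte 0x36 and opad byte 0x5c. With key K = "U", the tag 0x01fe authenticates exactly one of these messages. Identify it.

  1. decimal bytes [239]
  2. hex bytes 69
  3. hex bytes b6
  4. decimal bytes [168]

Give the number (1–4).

3

Key "U" = 55 is 1 byte ≤ B = 6; zero-pad to 6 bytes: K' = 55 00 00 00 00 00.
K' ⊕ ipad = 63 36 36 36 36 36; K' ⊕ opad = 09 5c 5c 5c 5c 5c.
m1: inner = H(63 36 36 36 36 36 ef) = 02 60; tag = H(09 5c 5c 5c 5c 5c 02 60) = 0237
m2: inner = H(63 36 36 36 36 36 69) = 01 da; tag = H(09 5c 5c 5c 5c 5c 01 da) = 02b0
m3: inner = H(63 36 36 36 36 36 b6) = 02 27; tag = H(09 5c 5c 5c 5c 5c 02 27) = 01fe ← matches
m4: inner = H(63 36 36 36 36 36 a8) = 02 19; tag = H(09 5c 5c 5c 5c 5c 02 19) = 01f0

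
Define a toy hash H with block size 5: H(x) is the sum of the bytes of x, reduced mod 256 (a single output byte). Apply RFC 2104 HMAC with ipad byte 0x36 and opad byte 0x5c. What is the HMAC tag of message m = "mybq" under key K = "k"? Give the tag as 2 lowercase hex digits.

95

Key "k" = 6b is 1 byte ≤ B = 5; zero-pad to 5 bytes: K' = 6b 00 00 00 00.
K' ⊕ ipad = 5d 36 36 36 36.  K' ⊕ opad = 37 5c 5c 5c 5c.
Inner input = (K'⊕ipad) ∥ m = 5d 36 36 36 36 ∥ 6d 79 62 71.
Inner hash: sum = 93+54+54+54+54+109+121+98+113 = 750; mod 256 = 238 → ee.
Outer input = (K'⊕opad) ∥ inner = 37 5c 5c 5c 5c ∥ ee.
Outer hash (tag): sum = 55+92+92+92+92+238 = 661; mod 256 = 149 → 95.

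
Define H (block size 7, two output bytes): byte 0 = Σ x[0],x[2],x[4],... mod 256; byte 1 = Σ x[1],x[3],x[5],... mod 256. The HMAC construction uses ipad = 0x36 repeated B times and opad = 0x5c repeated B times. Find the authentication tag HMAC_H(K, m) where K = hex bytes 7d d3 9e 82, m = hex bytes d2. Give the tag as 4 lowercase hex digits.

Key hex bytes 7d d3 9e 82 is 4 bytes ≤ B = 7; zero-pad to 7 bytes: K' = 7d d3 9e 82 00 00 00.
K' ⊕ ipad = 4b e5 a8 b4 36 36 36.  K' ⊕ opad = 21 8f c2 de 5c 5c 5c.
Inner input = (K'⊕ipad) ∥ m = 4b e5 a8 b4 36 36 36 ∥ d2.
Inner hash: even-index sum = 351 mod 256 = 95; odd-index sum = 673 mod 256 = 161 → 5f a1.
Outer input = (K'⊕opad) ∥ inner = 21 8f c2 de 5c 5c 5c ∥ 5f a1.
Outer hash (tag): even-index sum = 572 mod 256 = 60; odd-index sum = 552 mod 256 = 40 → 3c 28.

3c28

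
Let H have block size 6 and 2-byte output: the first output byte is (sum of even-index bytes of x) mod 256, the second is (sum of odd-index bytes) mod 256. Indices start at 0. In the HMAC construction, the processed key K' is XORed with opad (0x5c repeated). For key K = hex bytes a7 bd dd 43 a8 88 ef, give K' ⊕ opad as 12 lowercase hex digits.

47d45c5c5c5c

Key hex bytes a7 bd dd 43 a8 88 ef is 7 bytes > B = 6, so hash it first: H(key) = 1b 88, then zero-pad to 6 bytes: K' = 1b 88 00 00 00 00.
XOR each byte with 0x5c: 1b⊕5c=47, 88⊕5c=d4, 00⊕5c=5c, 00⊕5c=5c, 00⊕5c=5c, 00⊕5c=5c.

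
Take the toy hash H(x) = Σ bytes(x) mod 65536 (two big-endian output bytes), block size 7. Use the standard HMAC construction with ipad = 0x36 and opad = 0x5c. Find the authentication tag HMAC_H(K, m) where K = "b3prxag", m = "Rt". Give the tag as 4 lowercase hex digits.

Key "b3prxag" = 62 33 70 72 78 61 67 is exactly B = 7 bytes: K' = 62 33 70 72 78 61 67.
K' ⊕ ipad = 54 05 46 44 4e 57 51.  K' ⊕ opad = 3e 6f 2c 2e 24 3d 3b.
Inner input = (K'⊕ipad) ∥ m = 54 05 46 44 4e 57 51 ∥ 52 74.
Inner hash: sum = 84+5+70+68+78+87+81+82+116 = 671 → 02 9f.
Outer input = (K'⊕opad) ∥ inner = 3e 6f 2c 2e 24 3d 3b ∥ 02 9f.
Outer hash (tag): sum = 62+111+44+46+36+61+59+2+159 = 580 → 02 44.

0244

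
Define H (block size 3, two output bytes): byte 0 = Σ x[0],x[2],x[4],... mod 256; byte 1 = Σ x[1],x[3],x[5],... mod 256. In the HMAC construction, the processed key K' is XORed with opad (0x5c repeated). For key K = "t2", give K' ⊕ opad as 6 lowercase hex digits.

286e5c

Key "t2" = 74 32 is 2 bytes ≤ B = 3; zero-pad to 3 bytes: K' = 74 32 00.
XOR each byte with 0x5c: 74⊕5c=28, 32⊕5c=6e, 00⊕5c=5c.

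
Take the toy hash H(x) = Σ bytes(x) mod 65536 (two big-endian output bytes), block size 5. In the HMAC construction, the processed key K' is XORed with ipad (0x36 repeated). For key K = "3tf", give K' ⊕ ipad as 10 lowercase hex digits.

Key "3tf" = 33 74 66 is 3 bytes ≤ B = 5; zero-pad to 5 bytes: K' = 33 74 66 00 00.
XOR each byte with 0x36: 33⊕36=05, 74⊕36=42, 66⊕36=50, 00⊕36=36, 00⊕36=36.

0542503636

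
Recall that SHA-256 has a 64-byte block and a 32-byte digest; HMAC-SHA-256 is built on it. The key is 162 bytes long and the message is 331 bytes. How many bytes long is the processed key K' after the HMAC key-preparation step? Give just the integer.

64

Key is 162 > 64 bytes, so it is hashed to 32 bytes then zero-padded to 64: |K'| = 64.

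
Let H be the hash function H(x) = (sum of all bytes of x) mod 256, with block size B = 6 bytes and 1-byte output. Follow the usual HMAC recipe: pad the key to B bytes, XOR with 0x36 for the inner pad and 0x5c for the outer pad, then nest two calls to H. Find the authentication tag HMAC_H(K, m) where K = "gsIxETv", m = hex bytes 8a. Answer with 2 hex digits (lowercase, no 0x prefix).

Key "gsIxETv" = 67 73 49 78 45 54 76 is 7 bytes > B = 6, so hash it first: H(key) = aa, then zero-pad to 6 bytes: K' = aa 00 00 00 00 00.
K' ⊕ ipad = 9c 36 36 36 36 36.  K' ⊕ opad = f6 5c 5c 5c 5c 5c.
Inner input = (K'⊕ipad) ∥ m = 9c 36 36 36 36 36 ∥ 8a.
Inner hash: sum = 156+54+54+54+54+54+138 = 564; mod 256 = 52 → 34.
Outer input = (K'⊕opad) ∥ inner = f6 5c 5c 5c 5c 5c ∥ 34.
Outer hash (tag): sum = 246+92+92+92+92+92+52 = 758; mod 256 = 246 → f6.

f6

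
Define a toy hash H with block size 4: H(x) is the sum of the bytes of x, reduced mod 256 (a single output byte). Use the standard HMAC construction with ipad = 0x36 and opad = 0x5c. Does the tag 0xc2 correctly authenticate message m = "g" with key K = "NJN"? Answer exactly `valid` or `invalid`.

Key "NJN" = 4e 4a 4e is 3 bytes ≤ B = 4; zero-pad to 4 bytes: K' = 4e 4a 4e 00.
K' ⊕ ipad = 78 7c 78 36; K' ⊕ opad = 12 16 12 5c.
Inner hash: sum = 120+124+120+54+103 = 521; mod 256 = 9 → 09.
Outer hash (recomputed tag): sum = 18+22+18+92+9 = 159 → 9f.
Recomputed tag = 9f; claimed = c2 → mismatch.

invalid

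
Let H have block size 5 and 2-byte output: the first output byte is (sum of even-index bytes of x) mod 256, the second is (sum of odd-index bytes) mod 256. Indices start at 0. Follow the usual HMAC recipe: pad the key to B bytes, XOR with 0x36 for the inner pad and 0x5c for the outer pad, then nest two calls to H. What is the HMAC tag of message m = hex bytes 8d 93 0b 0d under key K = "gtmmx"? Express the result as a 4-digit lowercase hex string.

Key "gtmmx" = 67 74 6d 6d 78 is exactly B = 5 bytes: K' = 67 74 6d 6d 78.
K' ⊕ ipad = 51 42 5b 5b 4e.  K' ⊕ opad = 3b 28 31 31 24.
Inner input = (K'⊕ipad) ∥ m = 51 42 5b 5b 4e ∥ 8d 93 0b 0d.
Inner hash: even-index sum = 410 mod 256 = 154; odd-index sum = 309 mod 256 = 53 → 9a 35.
Outer input = (K'⊕opad) ∥ inner = 3b 28 31 31 24 ∥ 9a 35.
Outer hash (tag): even-index sum = 197 mod 256 = 197; odd-index sum = 243 mod 256 = 243 → c5 f3.

c5f3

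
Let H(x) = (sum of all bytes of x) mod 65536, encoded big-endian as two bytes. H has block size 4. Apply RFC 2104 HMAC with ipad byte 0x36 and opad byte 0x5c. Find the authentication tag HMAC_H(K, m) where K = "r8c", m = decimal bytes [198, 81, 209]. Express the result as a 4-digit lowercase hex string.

01f4

Key "r8c" = 72 38 63 is 3 bytes ≤ B = 4; zero-pad to 4 bytes: K' = 72 38 63 00.
K' ⊕ ipad = 44 0e 55 36.  K' ⊕ opad = 2e 64 3f 5c.
Inner input = (K'⊕ipad) ∥ m = 44 0e 55 36 ∥ c6 51 d1.
Inner hash: sum = 68+14+85+54+198+81+209 = 709 → 02 c5.
Outer input = (K'⊕opad) ∥ inner = 2e 64 3f 5c ∥ 02 c5.
Outer hash (tag): sum = 46+100+63+92+2+197 = 500 → 01 f4.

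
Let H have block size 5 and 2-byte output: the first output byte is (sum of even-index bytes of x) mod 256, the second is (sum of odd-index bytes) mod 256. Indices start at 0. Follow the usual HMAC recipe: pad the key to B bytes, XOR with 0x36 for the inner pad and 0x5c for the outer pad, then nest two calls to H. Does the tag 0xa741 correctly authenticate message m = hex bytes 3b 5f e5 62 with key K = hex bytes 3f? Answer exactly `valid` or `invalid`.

Key hex bytes 3f is 1 byte ≤ B = 5; zero-pad to 5 bytes: K' = 3f 00 00 00 00.
K' ⊕ ipad = 09 36 36 36 36; K' ⊕ opad = 63 5c 5c 5c 5c.
Inner hash: even-index sum = 310 mod 256 = 54; odd-index sum = 396 mod 256 = 140 → 36 8c.
Outer hash (recomputed tag): even-index sum = 423 mod 256 = 167; odd-index sum = 238 mod 256 = 238 → a7 ee.
Recomputed tag = a7ee; claimed = a741 → mismatch.

invalid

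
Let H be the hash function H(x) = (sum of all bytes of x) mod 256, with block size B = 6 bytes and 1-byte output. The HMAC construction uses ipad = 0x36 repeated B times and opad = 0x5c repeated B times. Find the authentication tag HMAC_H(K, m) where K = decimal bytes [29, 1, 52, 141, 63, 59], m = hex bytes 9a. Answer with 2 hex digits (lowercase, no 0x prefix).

Key decimal bytes [29, 1, 52, 141, 63, 59] = 1d 01 34 8d 3f 3b is exactly B = 6 bytes: K' = 1d 01 34 8d 3f 3b.
K' ⊕ ipad = 2b 37 02 bb 09 0d.  K' ⊕ opad = 41 5d 68 d1 63 67.
Inner input = (K'⊕ipad) ∥ m = 2b 37 02 bb 09 0d ∥ 9a.
Inner hash: sum = 43+55+2+187+9+13+154 = 463; mod 256 = 207 → cf.
Outer input = (K'⊕opad) ∥ inner = 41 5d 68 d1 63 67 ∥ cf.
Outer hash (tag): sum = 65+93+104+209+99+103+207 = 880; mod 256 = 112 → 70.

70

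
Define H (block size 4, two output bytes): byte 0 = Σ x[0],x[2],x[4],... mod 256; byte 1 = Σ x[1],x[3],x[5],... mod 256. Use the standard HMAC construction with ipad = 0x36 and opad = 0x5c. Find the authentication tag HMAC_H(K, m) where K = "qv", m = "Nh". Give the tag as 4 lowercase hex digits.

5464

Key "qv" = 71 76 is 2 bytes ≤ B = 4; zero-pad to 4 bytes: K' = 71 76 00 00.
K' ⊕ ipad = 47 40 36 36.  K' ⊕ opad = 2d 2a 5c 5c.
Inner input = (K'⊕ipad) ∥ m = 47 40 36 36 ∥ 4e 68.
Inner hash: even-index sum = 203 mod 256 = 203; odd-index sum = 222 mod 256 = 222 → cb de.
Outer input = (K'⊕opad) ∥ inner = 2d 2a 5c 5c ∥ cb de.
Outer hash (tag): even-index sum = 340 mod 256 = 84; odd-index sum = 356 mod 256 = 100 → 54 64.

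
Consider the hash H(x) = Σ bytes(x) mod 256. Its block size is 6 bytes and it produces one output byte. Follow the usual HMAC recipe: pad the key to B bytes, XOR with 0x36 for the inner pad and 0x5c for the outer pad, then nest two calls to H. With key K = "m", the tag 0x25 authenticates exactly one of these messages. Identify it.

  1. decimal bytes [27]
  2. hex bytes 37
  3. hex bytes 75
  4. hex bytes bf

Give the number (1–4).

4

Key "m" = 6d is 1 byte ≤ B = 6; zero-pad to 6 bytes: K' = 6d 00 00 00 00 00.
K' ⊕ ipad = 5b 36 36 36 36 36; K' ⊕ opad = 31 5c 5c 5c 5c 5c.
m1: inner = H(5b 36 36 36 36 36 1b) = 84; tag = H(31 5c 5c 5c 5c 5c 84) = 81
m2: inner = H(5b 36 36 36 36 36 37) = a0; tag = H(31 5c 5c 5c 5c 5c a0) = 9d
m3: inner = H(5b 36 36 36 36 36 75) = de; tag = H(31 5c 5c 5c 5c 5c de) = db
m4: inner = H(5b 36 36 36 36 36 bf) = 28; tag = H(31 5c 5c 5c 5c 5c 28) = 25 ← matches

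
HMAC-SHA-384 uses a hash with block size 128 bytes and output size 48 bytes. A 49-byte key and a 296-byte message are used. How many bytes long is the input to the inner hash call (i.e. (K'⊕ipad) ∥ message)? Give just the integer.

424

Key is 49 ≤ 128 bytes, zero-padded: |K'| = 128.
Inner input = (K'⊕ipad) ∥ m → 128 + 296 = 424 bytes.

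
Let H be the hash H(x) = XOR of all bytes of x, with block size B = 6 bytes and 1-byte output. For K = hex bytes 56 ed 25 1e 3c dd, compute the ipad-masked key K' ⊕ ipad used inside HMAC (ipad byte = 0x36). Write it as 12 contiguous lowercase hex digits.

60db13280aeb

Key hex bytes 56 ed 25 1e 3c dd is exactly B = 6 bytes: K' = 56 ed 25 1e 3c dd.
XOR each byte with 0x36: 56⊕36=60, ed⊕36=db, 25⊕36=13, 1e⊕36=28, 3c⊕36=0a, dd⊕36=eb.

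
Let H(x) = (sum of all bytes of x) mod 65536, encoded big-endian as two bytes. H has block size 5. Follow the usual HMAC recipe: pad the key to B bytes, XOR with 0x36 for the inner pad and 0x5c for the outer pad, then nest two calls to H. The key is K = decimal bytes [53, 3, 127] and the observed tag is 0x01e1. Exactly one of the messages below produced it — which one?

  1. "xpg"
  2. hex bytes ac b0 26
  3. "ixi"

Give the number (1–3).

Key decimal bytes [53, 3, 127] = 35 03 7f is 3 bytes ≤ B = 5; zero-pad to 5 bytes: K' = 35 03 7f 00 00.
K' ⊕ ipad = 03 35 49 36 36; K' ⊕ opad = 69 5f 23 5c 5c.
m1: inner = H(03 35 49 36 36 78 70 67) = 02 3c; tag = H(69 5f 23 5c 5c 02 3c) = 01e1 ← matches
m2: inner = H(03 35 49 36 36 ac b0 26) = 02 6f; tag = H(69 5f 23 5c 5c 02 6f) = 0214
m3: inner = H(03 35 49 36 36 69 78 69) = 02 37; tag = H(69 5f 23 5c 5c 02 37) = 01dc

1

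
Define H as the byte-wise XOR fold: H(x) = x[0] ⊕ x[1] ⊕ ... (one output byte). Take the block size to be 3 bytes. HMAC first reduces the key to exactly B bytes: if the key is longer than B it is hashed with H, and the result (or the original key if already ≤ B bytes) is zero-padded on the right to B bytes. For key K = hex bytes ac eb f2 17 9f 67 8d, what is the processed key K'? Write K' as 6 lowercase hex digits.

d70000

|K| = 7 > B = 3, so first hash the key.
H(K): XOR ac⊕eb⊕f2⊕17⊕9f⊕67⊕8d = d7.
Zero-pad H(K) = d7 to 3 bytes: K' = d7 00 00.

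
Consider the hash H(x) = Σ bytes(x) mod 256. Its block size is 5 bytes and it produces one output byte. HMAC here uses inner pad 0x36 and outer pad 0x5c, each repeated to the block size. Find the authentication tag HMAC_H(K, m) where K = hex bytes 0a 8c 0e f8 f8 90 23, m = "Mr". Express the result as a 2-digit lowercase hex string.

93

Key hex bytes 0a 8c 0e f8 f8 90 23 is 7 bytes > B = 5, so hash it first: H(key) = 47, then zero-pad to 5 bytes: K' = 47 00 00 00 00.
K' ⊕ ipad = 71 36 36 36 36.  K' ⊕ opad = 1b 5c 5c 5c 5c.
Inner input = (K'⊕ipad) ∥ m = 71 36 36 36 36 ∥ 4d 72.
Inner hash: sum = 113+54+54+54+54+77+114 = 520; mod 256 = 8 → 08.
Outer input = (K'⊕opad) ∥ inner = 1b 5c 5c 5c 5c ∥ 08.
Outer hash (tag): sum = 27+92+92+92+92+8 = 403; mod 256 = 147 → 93.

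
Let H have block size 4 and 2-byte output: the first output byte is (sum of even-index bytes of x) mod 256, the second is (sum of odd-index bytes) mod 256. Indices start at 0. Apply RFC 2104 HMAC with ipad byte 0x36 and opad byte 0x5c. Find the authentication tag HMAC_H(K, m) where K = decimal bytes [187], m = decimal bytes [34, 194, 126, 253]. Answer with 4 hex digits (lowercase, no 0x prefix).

Key decimal bytes [187] = bb is 1 byte ≤ B = 4; zero-pad to 4 bytes: K' = bb 00 00 00.
K' ⊕ ipad = 8d 36 36 36.  K' ⊕ opad = e7 5c 5c 5c.
Inner input = (K'⊕ipad) ∥ m = 8d 36 36 36 ∥ 22 c2 7e fd.
Inner hash: even-index sum = 355 mod 256 = 99; odd-index sum = 555 mod 256 = 43 → 63 2b.
Outer input = (K'⊕opad) ∥ inner = e7 5c 5c 5c ∥ 63 2b.
Outer hash (tag): even-index sum = 422 mod 256 = 166; odd-index sum = 227 mod 256 = 227 → a6 e3.

a6e3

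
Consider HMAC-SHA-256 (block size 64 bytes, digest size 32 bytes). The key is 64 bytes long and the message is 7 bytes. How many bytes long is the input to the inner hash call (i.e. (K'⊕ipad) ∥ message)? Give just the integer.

71

Key is 64 ≤ 64 bytes, zero-padded: |K'| = 64.
Inner input = (K'⊕ipad) ∥ m → 64 + 7 = 71 bytes.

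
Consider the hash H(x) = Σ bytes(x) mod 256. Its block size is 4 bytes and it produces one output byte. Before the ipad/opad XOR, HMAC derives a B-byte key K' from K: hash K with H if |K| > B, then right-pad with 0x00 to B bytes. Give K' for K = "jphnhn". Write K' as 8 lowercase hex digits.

|K| = 6 > B = 4, so first hash the key.
H(K): sum = 106+112+104+110+104+110 = 646; mod 256 = 134 → 86.
Zero-pad H(K) = 86 to 4 bytes: K' = 86 00 00 00.

86000000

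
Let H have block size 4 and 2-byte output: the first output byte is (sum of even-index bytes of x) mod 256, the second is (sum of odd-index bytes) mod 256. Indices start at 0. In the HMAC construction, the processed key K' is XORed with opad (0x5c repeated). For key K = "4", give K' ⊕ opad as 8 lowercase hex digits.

Key "4" = 34 is 1 byte ≤ B = 4; zero-pad to 4 bytes: K' = 34 00 00 00.
XOR each byte with 0x5c: 34⊕5c=68, 00⊕5c=5c, 00⊕5c=5c, 00⊕5c=5c.

685c5c5c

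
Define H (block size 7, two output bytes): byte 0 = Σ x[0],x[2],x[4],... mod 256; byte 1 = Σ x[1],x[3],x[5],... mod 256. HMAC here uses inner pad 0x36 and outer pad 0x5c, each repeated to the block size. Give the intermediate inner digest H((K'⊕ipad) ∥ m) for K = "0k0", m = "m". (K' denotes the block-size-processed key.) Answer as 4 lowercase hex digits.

7836

Key "0k0" = 30 6b 30 is 3 bytes ≤ B = 7; zero-pad to 7 bytes: K' = 30 6b 30 00 00 00 00.
K' ⊕ ipad = 06 5d 06 36 36 36 36.
Inner input = 06 5d 06 36 36 36 36 ∥ 6d.
Inner hash: even-index sum = 120 mod 256 = 120; odd-index sum = 310 mod 256 = 54 → 78 36.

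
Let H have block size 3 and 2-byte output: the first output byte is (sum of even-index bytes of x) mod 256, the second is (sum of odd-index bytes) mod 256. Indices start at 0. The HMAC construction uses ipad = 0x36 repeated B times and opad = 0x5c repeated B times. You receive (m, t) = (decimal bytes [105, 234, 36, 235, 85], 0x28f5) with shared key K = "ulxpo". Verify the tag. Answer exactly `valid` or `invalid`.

Key "ulxpo" = 75 6c 78 70 6f is 5 bytes > B = 3, so hash it first: H(key) = 5c dc, then zero-pad to 3 bytes: K' = 5c dc 00.
K' ⊕ ipad = 6a ea 36; K' ⊕ opad = 00 80 5c.
Inner hash: even-index sum = 629 mod 256 = 117; odd-index sum = 460 mod 256 = 204 → 75 cc.
Outer hash (recomputed tag): even-index sum = 296 mod 256 = 40; odd-index sum = 245 mod 256 = 245 → 28 f5.
Recomputed tag = 28f5; claimed = 28f5 → match.

valid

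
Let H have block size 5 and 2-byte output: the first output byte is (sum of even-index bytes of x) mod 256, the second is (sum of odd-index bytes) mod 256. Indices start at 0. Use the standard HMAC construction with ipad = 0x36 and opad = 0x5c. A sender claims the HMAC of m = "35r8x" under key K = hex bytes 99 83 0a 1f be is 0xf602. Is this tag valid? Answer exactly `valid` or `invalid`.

Key hex bytes 99 83 0a 1f be is exactly B = 5 bytes: K' = 99 83 0a 1f be.
K' ⊕ ipad = af b5 3c 29 88; K' ⊕ opad = c5 df 56 43 e2.
Inner hash: even-index sum = 480 mod 256 = 224; odd-index sum = 507 mod 256 = 251 → e0 fb.
Outer hash (recomputed tag): even-index sum = 760 mod 256 = 248; odd-index sum = 514 mod 256 = 2 → f8 02.
Recomputed tag = f802; claimed = f602 → mismatch.

invalid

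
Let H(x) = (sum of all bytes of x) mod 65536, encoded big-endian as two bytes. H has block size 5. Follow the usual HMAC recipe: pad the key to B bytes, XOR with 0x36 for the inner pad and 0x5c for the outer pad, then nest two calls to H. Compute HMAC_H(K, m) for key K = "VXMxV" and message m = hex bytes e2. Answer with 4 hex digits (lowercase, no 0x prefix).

0128

Key "VXMxV" = 56 58 4d 78 56 is exactly B = 5 bytes: K' = 56 58 4d 78 56.
K' ⊕ ipad = 60 6e 7b 4e 60.  K' ⊕ opad = 0a 04 11 24 0a.
Inner input = (K'⊕ipad) ∥ m = 60 6e 7b 4e 60 ∥ e2.
Inner hash: sum = 96+110+123+78+96+226 = 729 → 02 d9.
Outer input = (K'⊕opad) ∥ inner = 0a 04 11 24 0a ∥ 02 d9.
Outer hash (tag): sum = 10+4+17+36+10+2+217 = 296 → 01 28.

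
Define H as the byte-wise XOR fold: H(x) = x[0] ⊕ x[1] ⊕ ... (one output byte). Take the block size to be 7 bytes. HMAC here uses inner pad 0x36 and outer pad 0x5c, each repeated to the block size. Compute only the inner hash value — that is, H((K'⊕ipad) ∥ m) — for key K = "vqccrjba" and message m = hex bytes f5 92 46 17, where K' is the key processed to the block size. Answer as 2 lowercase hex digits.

Key "vqccrjba" = 76 71 63 63 72 6a 62 61 is 8 bytes > B = 7, so hash it first: H(key) = 1c, then zero-pad to 7 bytes: K' = 1c 00 00 00 00 00 00.
K' ⊕ ipad = 2a 36 36 36 36 36 36.
Inner input = 2a 36 36 36 36 36 36 ∥ f5 92 46 17.
Inner hash: XOR 2a⊕36⊕36⊕36⊕36⊕36⊕36⊕f5⊕92⊕46⊕17 = 1c.

1c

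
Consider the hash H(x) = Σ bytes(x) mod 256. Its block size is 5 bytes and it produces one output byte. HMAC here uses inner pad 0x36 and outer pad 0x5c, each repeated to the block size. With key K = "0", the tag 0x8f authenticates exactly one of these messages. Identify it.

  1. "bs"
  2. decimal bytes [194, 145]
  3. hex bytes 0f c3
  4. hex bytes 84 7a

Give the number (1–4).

1

Key "0" = 30 is 1 byte ≤ B = 5; zero-pad to 5 bytes: K' = 30 00 00 00 00.
K' ⊕ ipad = 06 36 36 36 36; K' ⊕ opad = 6c 5c 5c 5c 5c.
m1: inner = H(06 36 36 36 36 62 73) = b3; tag = H(6c 5c 5c 5c 5c b3) = 8f ← matches
m2: inner = H(06 36 36 36 36 c2 91) = 31; tag = H(6c 5c 5c 5c 5c 31) = 0d
m3: inner = H(06 36 36 36 36 0f c3) = b0; tag = H(6c 5c 5c 5c 5c b0) = 8c
m4: inner = H(06 36 36 36 36 84 7a) = dc; tag = H(6c 5c 5c 5c 5c dc) = b8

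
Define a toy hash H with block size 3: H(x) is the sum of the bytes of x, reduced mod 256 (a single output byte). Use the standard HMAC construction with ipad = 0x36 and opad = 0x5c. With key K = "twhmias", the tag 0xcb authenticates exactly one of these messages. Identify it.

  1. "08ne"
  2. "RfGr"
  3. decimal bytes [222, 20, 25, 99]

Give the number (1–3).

1

Key "twhmias" = 74 77 68 6d 69 61 73 is 7 bytes > B = 3, so hash it first: H(key) = fd, then zero-pad to 3 bytes: K' = fd 00 00.
K' ⊕ ipad = cb 36 36; K' ⊕ opad = a1 5c 5c.
m1: inner = H(cb 36 36 30 38 6e 65) = 72; tag = H(a1 5c 5c 72) = cb ← matches
m2: inner = H(cb 36 36 52 66 47 72) = a8; tag = H(a1 5c 5c a8) = 01
m3: inner = H(cb 36 36 de 14 19 63) = a5; tag = H(a1 5c 5c a5) = fe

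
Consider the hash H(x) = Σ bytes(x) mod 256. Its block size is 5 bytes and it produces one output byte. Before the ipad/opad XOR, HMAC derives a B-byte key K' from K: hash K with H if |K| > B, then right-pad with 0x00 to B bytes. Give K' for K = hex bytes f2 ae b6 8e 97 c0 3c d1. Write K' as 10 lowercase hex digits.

4800000000

|K| = 8 > B = 5, so first hash the key.
H(K): sum = 242+174+182+142+151+192+60+209 = 1352; mod 256 = 72 → 48.
Zero-pad H(K) = 48 to 5 bytes: K' = 48 00 00 00 00.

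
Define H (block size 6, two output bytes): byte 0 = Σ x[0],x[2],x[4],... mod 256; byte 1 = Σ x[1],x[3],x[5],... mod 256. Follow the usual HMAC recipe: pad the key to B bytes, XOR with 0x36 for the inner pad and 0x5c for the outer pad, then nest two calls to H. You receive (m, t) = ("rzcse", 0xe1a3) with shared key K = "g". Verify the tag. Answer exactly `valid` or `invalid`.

invalid

Key "g" = 67 is 1 byte ≤ B = 6; zero-pad to 6 bytes: K' = 67 00 00 00 00 00.
K' ⊕ ipad = 51 36 36 36 36 36; K' ⊕ opad = 3b 5c 5c 5c 5c 5c.
Inner hash: even-index sum = 503 mod 256 = 247; odd-index sum = 399 mod 256 = 143 → f7 8f.
Outer hash (recomputed tag): even-index sum = 490 mod 256 = 234; odd-index sum = 419 mod 256 = 163 → ea a3.
Recomputed tag = eaa3; claimed = e1a3 → mismatch.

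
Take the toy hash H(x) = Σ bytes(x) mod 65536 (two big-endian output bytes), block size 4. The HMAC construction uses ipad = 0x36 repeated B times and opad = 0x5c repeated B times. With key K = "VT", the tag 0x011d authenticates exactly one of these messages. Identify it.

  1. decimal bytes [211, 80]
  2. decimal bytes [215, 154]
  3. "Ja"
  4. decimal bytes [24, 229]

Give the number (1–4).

Key "VT" = 56 54 is 2 bytes ≤ B = 4; zero-pad to 4 bytes: K' = 56 54 00 00.
K' ⊕ ipad = 60 62 36 36; K' ⊕ opad = 0a 08 5c 5c.
m1: inner = H(60 62 36 36 d3 50) = 02 51; tag = H(0a 08 5c 5c 02 51) = 011d ← matches
m2: inner = H(60 62 36 36 d7 9a) = 02 9f; tag = H(0a 08 5c 5c 02 9f) = 016b
m3: inner = H(60 62 36 36 4a 61) = 01 d9; tag = H(0a 08 5c 5c 01 d9) = 01a4
m4: inner = H(60 62 36 36 18 e5) = 02 2b; tag = H(0a 08 5c 5c 02 2b) = 00f7

1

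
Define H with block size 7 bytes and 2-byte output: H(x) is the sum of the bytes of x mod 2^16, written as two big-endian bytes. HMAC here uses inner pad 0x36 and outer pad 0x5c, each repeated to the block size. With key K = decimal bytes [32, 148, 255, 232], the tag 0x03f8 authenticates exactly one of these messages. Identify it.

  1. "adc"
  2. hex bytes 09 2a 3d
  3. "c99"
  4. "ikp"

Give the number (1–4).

4

Key decimal bytes [32, 148, 255, 232] = 20 94 ff e8 is 4 bytes ≤ B = 7; zero-pad to 7 bytes: K' = 20 94 ff e8 00 00 00.
K' ⊕ ipad = 16 a2 c9 de 36 36 36; K' ⊕ opad = 7c c8 a3 b4 5c 5c 5c.
m1: inner = H(16 a2 c9 de 36 36 36 61 64 63) = 04 29; tag = H(7c c8 a3 b4 5c 5c 5c 04 29) = 03dc
m2: inner = H(16 a2 c9 de 36 36 36 09 2a 3d) = 03 71; tag = H(7c c8 a3 b4 5c 5c 5c 03 71) = 0423
m3: inner = H(16 a2 c9 de 36 36 36 63 39 39) = 03 d6; tag = H(7c c8 a3 b4 5c 5c 5c 03 d6) = 0488
m4: inner = H(16 a2 c9 de 36 36 36 69 6b 70) = 04 45; tag = H(7c c8 a3 b4 5c 5c 5c 04 45) = 03f8 ← matches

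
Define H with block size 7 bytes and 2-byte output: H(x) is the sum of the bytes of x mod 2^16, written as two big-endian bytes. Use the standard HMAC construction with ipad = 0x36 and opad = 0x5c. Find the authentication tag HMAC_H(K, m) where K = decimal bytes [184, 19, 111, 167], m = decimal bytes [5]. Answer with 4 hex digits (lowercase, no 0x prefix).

Key decimal bytes [184, 19, 111, 167] = b8 13 6f a7 is 4 bytes ≤ B = 7; zero-pad to 7 bytes: K' = b8 13 6f a7 00 00 00.
K' ⊕ ipad = 8e 25 59 91 36 36 36.  K' ⊕ opad = e4 4f 33 fb 5c 5c 5c.
Inner input = (K'⊕ipad) ∥ m = 8e 25 59 91 36 36 36 ∥ 05.
Inner hash: sum = 142+37+89+145+54+54+54+5 = 580 → 02 44.
Outer input = (K'⊕opad) ∥ inner = e4 4f 33 fb 5c 5c 5c ∥ 02 44.
Outer hash (tag): sum = 228+79+51+251+92+92+92+2+68 = 955 → 03 bb.

03bb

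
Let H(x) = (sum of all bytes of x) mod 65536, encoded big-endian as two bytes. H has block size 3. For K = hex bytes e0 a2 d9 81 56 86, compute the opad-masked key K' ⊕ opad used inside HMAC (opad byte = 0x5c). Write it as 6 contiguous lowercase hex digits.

5fe45c

Key hex bytes e0 a2 d9 81 56 86 is 6 bytes > B = 3, so hash it first: H(key) = 03 b8, then zero-pad to 3 bytes: K' = 03 b8 00.
XOR each byte with 0x5c: 03⊕5c=5f, b8⊕5c=e4, 00⊕5c=5c.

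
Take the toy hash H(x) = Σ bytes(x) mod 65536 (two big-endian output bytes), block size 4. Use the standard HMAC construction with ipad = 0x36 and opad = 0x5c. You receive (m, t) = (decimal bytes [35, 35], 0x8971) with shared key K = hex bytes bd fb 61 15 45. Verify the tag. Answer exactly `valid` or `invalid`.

Key hex bytes bd fb 61 15 45 is 5 bytes > B = 4, so hash it first: H(key) = 02 73, then zero-pad to 4 bytes: K' = 02 73 00 00.
K' ⊕ ipad = 34 45 36 36; K' ⊕ opad = 5e 2f 5c 5c.
Inner hash: sum = 52+69+54+54+35+35 = 299 → 01 2b.
Outer hash (recomputed tag): sum = 94+47+92+92+1+43 = 369 → 01 71.
Recomputed tag = 0171; claimed = 8971 → mismatch.

invalid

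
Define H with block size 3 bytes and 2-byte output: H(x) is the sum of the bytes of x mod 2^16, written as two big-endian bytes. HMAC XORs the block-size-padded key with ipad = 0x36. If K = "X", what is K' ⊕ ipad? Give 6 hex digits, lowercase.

6e3636

Key "X" = 58 is 1 byte ≤ B = 3; zero-pad to 3 bytes: K' = 58 00 00.
XOR each byte with 0x36: 58⊕36=6e, 00⊕36=36, 00⊕36=36.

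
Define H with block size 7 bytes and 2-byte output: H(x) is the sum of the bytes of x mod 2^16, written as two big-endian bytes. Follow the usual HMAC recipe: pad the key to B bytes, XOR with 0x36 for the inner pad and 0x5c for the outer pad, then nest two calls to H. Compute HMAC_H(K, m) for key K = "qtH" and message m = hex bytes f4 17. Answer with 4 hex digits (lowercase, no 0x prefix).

02c5

Key "qtH" = 71 74 48 is 3 bytes ≤ B = 7; zero-pad to 7 bytes: K' = 71 74 48 00 00 00 00.
K' ⊕ ipad = 47 42 7e 36 36 36 36.  K' ⊕ opad = 2d 28 14 5c 5c 5c 5c.
Inner input = (K'⊕ipad) ∥ m = 47 42 7e 36 36 36 36 ∥ f4 17.
Inner hash: sum = 71+66+126+54+54+54+54+244+23 = 746 → 02 ea.
Outer input = (K'⊕opad) ∥ inner = 2d 28 14 5c 5c 5c 5c ∥ 02 ea.
Outer hash (tag): sum = 45+40+20+92+92+92+92+2+234 = 709 → 02 c5.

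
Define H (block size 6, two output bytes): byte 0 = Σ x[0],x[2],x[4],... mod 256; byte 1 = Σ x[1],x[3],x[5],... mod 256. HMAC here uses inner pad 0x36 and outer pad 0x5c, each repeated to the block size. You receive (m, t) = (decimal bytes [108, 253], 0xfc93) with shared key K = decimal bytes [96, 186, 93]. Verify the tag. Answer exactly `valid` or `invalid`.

valid

Key decimal bytes [96, 186, 93] = 60 ba 5d is 3 bytes ≤ B = 6; zero-pad to 6 bytes: K' = 60 ba 5d 00 00 00.
K' ⊕ ipad = 56 8c 6b 36 36 36; K' ⊕ opad = 3c e6 01 5c 5c 5c.
Inner hash: even-index sum = 355 mod 256 = 99; odd-index sum = 501 mod 256 = 245 → 63 f5.
Outer hash (recomputed tag): even-index sum = 252 mod 256 = 252; odd-index sum = 659 mod 256 = 147 → fc 93.
Recomputed tag = fc93; claimed = fc93 → match.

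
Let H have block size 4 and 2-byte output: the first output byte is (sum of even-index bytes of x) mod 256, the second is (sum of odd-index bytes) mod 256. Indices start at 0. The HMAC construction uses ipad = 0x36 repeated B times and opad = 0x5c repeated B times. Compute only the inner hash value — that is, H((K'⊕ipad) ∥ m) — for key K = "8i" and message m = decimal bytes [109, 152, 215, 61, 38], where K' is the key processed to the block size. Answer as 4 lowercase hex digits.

ae6a

Key "8i" = 38 69 is 2 bytes ≤ B = 4; zero-pad to 4 bytes: K' = 38 69 00 00.
K' ⊕ ipad = 0e 5f 36 36.
Inner input = 0e 5f 36 36 ∥ 6d 98 d7 3d 26.
Inner hash: even-index sum = 430 mod 256 = 174; odd-index sum = 362 mod 256 = 106 → ae 6a.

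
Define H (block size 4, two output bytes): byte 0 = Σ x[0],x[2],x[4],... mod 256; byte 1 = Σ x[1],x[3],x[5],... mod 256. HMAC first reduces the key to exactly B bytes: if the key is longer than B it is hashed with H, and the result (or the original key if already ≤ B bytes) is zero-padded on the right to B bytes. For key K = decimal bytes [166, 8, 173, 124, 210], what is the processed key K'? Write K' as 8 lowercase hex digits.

|K| = 5 > B = 4, so first hash the key.
H(K): even-index sum = 549 mod 256 = 37; odd-index sum = 132 mod 256 = 132 → 25 84.
Zero-pad H(K) = 25 84 to 4 bytes: K' = 25 84 00 00.

25840000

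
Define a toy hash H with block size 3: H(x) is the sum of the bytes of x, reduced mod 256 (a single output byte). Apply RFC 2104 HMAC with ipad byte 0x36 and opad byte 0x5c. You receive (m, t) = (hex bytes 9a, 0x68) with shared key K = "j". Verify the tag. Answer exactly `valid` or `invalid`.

Key "j" = 6a is 1 byte ≤ B = 3; zero-pad to 3 bytes: K' = 6a 00 00.
K' ⊕ ipad = 5c 36 36; K' ⊕ opad = 36 5c 5c.
Inner hash: sum = 92+54+54+154 = 354; mod 256 = 98 → 62.
Outer hash (recomputed tag): sum = 54+92+92+98 = 336; mod 256 = 80 → 50.
Recomputed tag = 50; claimed = 68 → mismatch.

invalid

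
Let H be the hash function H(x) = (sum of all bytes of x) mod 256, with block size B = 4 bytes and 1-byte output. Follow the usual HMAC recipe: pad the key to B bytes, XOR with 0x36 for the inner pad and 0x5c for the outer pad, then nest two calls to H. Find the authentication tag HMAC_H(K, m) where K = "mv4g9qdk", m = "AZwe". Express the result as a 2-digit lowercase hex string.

99

Key "mv4g9qdk" = 6d 76 34 67 39 71 64 6b is 8 bytes > B = 4, so hash it first: H(key) = f7, then zero-pad to 4 bytes: K' = f7 00 00 00.
K' ⊕ ipad = c1 36 36 36.  K' ⊕ opad = ab 5c 5c 5c.
Inner input = (K'⊕ipad) ∥ m = c1 36 36 36 ∥ 41 5a 77 65.
Inner hash: sum = 193+54+54+54+65+90+119+101 = 730; mod 256 = 218 → da.
Outer input = (K'⊕opad) ∥ inner = ab 5c 5c 5c ∥ da.
Outer hash (tag): sum = 171+92+92+92+218 = 665; mod 256 = 153 → 99.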